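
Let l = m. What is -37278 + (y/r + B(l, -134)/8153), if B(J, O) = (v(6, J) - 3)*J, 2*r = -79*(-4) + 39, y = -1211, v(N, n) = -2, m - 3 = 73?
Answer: -107914156036/2894315 ≈ -37285.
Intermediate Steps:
m = 76 (m = 3 + 73 = 76)
l = 76
r = 355/2 (r = (-79*(-4) + 39)/2 = (316 + 39)/2 = (½)*355 = 355/2 ≈ 177.50)
B(J, O) = -5*J (B(J, O) = (-2 - 3)*J = -5*J)
-37278 + (y/r + B(l, -134)/8153) = -37278 + (-1211/355/2 - 5*76/8153) = -37278 + (-1211*2/355 - 380*1/8153) = -37278 + (-2422/355 - 380/8153) = -37278 - 19881466/2894315 = -107914156036/2894315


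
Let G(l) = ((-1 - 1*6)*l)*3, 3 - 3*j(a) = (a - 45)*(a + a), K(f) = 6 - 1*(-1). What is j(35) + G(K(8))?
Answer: 262/3 ≈ 87.333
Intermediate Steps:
K(f) = 7 (K(f) = 6 + 1 = 7)
j(a) = 1 - 2*a*(-45 + a)/3 (j(a) = 1 - (a - 45)*(a + a)/3 = 1 - (-45 + a)*2*a/3 = 1 - 2*a*(-45 + a)/3)
G(l) = -21*l (G(l) = ((-1 - 6)*l)*3 = -7*l*3 = -21*l)
j(35) + G(K(8)) = (1 + 30*35 - 2/3*35**2) - 21*7 = (1 + 1050 - 2/3*1225) - 147 = (1 + 1050 - 2450/3) - 147 = 703/3 - 147 = 262/3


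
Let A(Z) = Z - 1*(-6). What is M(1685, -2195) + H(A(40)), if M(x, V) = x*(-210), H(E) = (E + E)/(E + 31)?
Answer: -27246358/77 ≈ -3.5385e+5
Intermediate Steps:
A(Z) = 6 + Z (A(Z) = Z + 6 = 6 + Z)
H(E) = 2*E/(31 + E) (H(E) = (2*E)/(31 + E) = 2*E/(31 + E))
M(x, V) = -210*x
M(1685, -2195) + H(A(40)) = -210*1685 + 2*(6 + 40)/(31 + (6 + 40)) = -353850 + 2*46/(31 + 46) = -353850 + 2*46/77 = -353850 + 2*46*(1/77) = -353850 + 92/77 = -27246358/77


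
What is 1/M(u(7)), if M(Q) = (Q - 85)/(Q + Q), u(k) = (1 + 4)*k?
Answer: -7/5 ≈ -1.4000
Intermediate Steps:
u(k) = 5*k
M(Q) = (-85 + Q)/(2*Q) (M(Q) = (-85 + Q)/((2*Q)) = (-85 + Q)*(1/(2*Q)) = (-85 + Q)/(2*Q))
1/M(u(7)) = 1/((-85 + 5*7)/(2*((5*7)))) = 1/((½)*(-85 + 35)/35) = 1/((½)*(1/35)*(-50)) = 1/(-5/7) = -7/5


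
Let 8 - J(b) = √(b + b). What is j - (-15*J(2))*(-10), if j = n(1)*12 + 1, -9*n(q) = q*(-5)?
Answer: -2677/3 ≈ -892.33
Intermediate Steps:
n(q) = 5*q/9 (n(q) = -q*(-5)/9 = -(-5)*q/9 = 5*q/9)
J(b) = 8 - √2*√b (J(b) = 8 - √(b + b) = 8 - √(2*b) = 8 - √2*√b)
j = 23/3 (j = ((5/9)*1)*12 + 1 = (5/9)*12 + 1 = 20/3 + 1 = 23/3 ≈ 7.6667)
j - (-15*J(2))*(-10) = 23/3 - (-15*(8 - √2*√2))*(-10) = 23/3 - (-15*(8 - 2))*(-10) = 23/3 - (-15*6)*(-10) = 23/3 - (-90)*(-10) = 23/3 - 1*900 = 23/3 - 900 = -2677/3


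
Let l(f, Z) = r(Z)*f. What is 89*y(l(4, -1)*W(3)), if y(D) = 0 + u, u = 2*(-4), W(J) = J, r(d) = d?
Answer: -712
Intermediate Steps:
u = -8
l(f, Z) = Z*f
y(D) = -8 (y(D) = 0 - 8 = -8)
89*y(l(4, -1)*W(3)) = 89*(-8) = -712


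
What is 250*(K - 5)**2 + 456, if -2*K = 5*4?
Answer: 56706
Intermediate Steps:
K = -10 (K = -5*4/2 = -1/2*20 = -10)
250*(K - 5)**2 + 456 = 250*(-10 - 5)**2 + 456 = 250*(-15)**2 + 456 = 250*225 + 456 = 56250 + 456 = 56706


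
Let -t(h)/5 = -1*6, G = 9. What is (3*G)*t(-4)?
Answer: 810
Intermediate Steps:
t(h) = 30 (t(h) = -(-5)*6 = -5*(-6) = 30)
(3*G)*t(-4) = (3*9)*30 = 27*30 = 810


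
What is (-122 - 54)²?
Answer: 30976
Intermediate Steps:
(-122 - 54)² = (-176)² = 30976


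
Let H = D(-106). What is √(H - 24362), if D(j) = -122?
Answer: 2*I*√6121 ≈ 156.47*I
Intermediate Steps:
H = -122
√(H - 24362) = √(-122 - 24362) = √(-24484) = 2*I*√6121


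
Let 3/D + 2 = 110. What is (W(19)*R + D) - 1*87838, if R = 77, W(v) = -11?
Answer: -3192659/36 ≈ -88685.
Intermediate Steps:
D = 1/36 (D = 3/(-2 + 110) = 3/108 = 3*(1/108) = 1/36 ≈ 0.027778)
(W(19)*R + D) - 1*87838 = (-11*77 + 1/36) - 1*87838 = (-847 + 1/36) - 87838 = -30491/36 - 87838 = -3192659/36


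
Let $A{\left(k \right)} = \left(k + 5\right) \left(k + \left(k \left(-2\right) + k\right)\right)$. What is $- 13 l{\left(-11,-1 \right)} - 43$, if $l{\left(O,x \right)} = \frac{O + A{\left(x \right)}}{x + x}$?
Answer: $- \frac{229}{2} \approx -114.5$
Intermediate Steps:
$A{\left(k \right)} = 0$ ($A{\left(k \right)} = \left(5 + k\right) \left(k + \left(- 2 k + k\right)\right) = \left(5 + k\right) \left(k - k\right) = \left(5 + k\right) 0 = 0$)
$l{\left(O,x \right)} = \frac{O}{2 x}$ ($l{\left(O,x \right)} = \frac{O + 0}{x + x} = \frac{O}{2 x}$)
$- 13 l{\left(-11,-1 \right)} - 43 = - 13 \cdot \frac{1}{2} \left(-11\right) \frac{1}{-1} - 43 = - 13 \cdot \frac{1}{2} \left(-11\right) \left(-1\right) - 43 = \left(-13\right) \frac{11}{2} - 43 = - \frac{143}{2} - 43 = - \frac{229}{2}$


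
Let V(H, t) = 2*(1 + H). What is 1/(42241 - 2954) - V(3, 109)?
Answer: -314295/39287 ≈ -8.0000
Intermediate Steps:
V(H, t) = 2 + 2*H
1/(42241 - 2954) - V(3, 109) = 1/(42241 - 2954) - (2 + 2*3) = 1/39287 - (2 + 6) = 1/39287 - 1*8 = 1/39287 - 8 = -314295/39287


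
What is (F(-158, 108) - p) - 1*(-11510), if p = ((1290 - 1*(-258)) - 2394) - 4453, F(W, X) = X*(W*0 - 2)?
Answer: 16593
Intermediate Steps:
F(W, X) = -2*X (F(W, X) = X*(0 - 2) = X*(-2) = -2*X)
p = -5299 (p = ((1290 + 258) - 2394) - 4453 = (1548 - 2394) - 4453 = -846 - 4453 = -5299)
(F(-158, 108) - p) - 1*(-11510) = (-2*108 - 1*(-5299)) - 1*(-11510) = (-216 + 5299) + 11510 = 5083 + 11510 = 16593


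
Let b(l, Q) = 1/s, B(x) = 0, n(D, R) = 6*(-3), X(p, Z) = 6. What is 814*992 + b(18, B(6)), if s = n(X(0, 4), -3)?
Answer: 14534783/18 ≈ 8.0749e+5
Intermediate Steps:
n(D, R) = -18
s = -18
b(l, Q) = -1/18 (b(l, Q) = 1/(-18) = -1/18)
814*992 + b(18, B(6)) = 814*992 - 1/18 = 807488 - 1/18 = 14534783/18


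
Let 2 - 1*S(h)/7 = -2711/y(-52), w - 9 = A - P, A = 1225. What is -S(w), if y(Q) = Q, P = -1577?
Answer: 18249/52 ≈ 350.94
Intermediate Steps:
w = 2811 (w = 9 + (1225 - 1*(-1577)) = 9 + (1225 + 1577) = 9 + 2802 = 2811)
S(h) = -18249/52 (S(h) = 14 - (-18977)/(-52) = 14 - (-18977)*(-1)/52 = 14 - 7*2711/52 = 14 - 18977/52 = -18249/52)
-S(w) = -1*(-18249/52) = 18249/52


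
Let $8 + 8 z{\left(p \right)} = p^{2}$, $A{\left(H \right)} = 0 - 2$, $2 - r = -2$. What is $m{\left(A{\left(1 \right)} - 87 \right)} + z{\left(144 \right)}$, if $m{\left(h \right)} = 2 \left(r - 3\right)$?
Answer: $2593$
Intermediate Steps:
$r = 4$ ($r = 2 - -2 = 2 + 2 = 4$)
$A{\left(H \right)} = -2$
$z{\left(p \right)} = -1 + \frac{p^{2}}{8}$
$m{\left(h \right)} = 2$ ($m{\left(h \right)} = 2 \left(4 - 3\right) = 2 \cdot 1 = 2$)
$m{\left(A{\left(1 \right)} - 87 \right)} + z{\left(144 \right)} = 2 - \left(1 - \frac{144^{2}}{8}\right) = 2 + \left(-1 + \frac{1}{8} \cdot 20736\right) = 2 + \left(-1 + 2592\right) = 2 + 2591 = 2593$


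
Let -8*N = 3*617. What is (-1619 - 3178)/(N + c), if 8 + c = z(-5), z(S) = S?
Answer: 38376/1955 ≈ 19.630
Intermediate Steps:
N = -1851/8 (N = -3*617/8 = -⅛*1851 = -1851/8 ≈ -231.38)
c = -13 (c = -8 - 5 = -13)
(-1619 - 3178)/(N + c) = (-1619 - 3178)/(-1851/8 - 13) = -4797/(-1955/8) = -4797*(-8/1955) = 38376/1955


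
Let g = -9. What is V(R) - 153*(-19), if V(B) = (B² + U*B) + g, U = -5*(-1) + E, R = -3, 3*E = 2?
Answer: 2890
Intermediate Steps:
E = ⅔ (E = (⅓)*2 = ⅔ ≈ 0.66667)
U = 17/3 (U = -5*(-1) + ⅔ = 5 + ⅔ = 17/3 ≈ 5.6667)
V(B) = -9 + B² + 17*B/3 (V(B) = (B² + 17*B/3) - 9 = -9 + B² + 17*B/3)
V(R) - 153*(-19) = (-9 + (-3)² + (17/3)*(-3)) - 153*(-19) = (-9 + 9 - 17) + 2907 = -17 + 2907 = 2890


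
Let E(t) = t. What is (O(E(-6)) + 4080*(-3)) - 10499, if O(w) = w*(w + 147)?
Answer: -23585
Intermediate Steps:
O(w) = w*(147 + w)
(O(E(-6)) + 4080*(-3)) - 10499 = (-6*(147 - 6) + 4080*(-3)) - 10499 = (-6*141 - 12240) - 10499 = (-846 - 12240) - 10499 = -13086 - 10499 = -23585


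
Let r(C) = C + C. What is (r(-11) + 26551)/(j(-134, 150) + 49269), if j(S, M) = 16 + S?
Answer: 26529/49151 ≈ 0.53975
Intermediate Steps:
r(C) = 2*C
(r(-11) + 26551)/(j(-134, 150) + 49269) = (2*(-11) + 26551)/((16 - 134) + 49269) = (-22 + 26551)/(-118 + 49269) = 26529/49151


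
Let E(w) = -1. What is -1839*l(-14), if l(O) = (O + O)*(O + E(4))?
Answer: -772380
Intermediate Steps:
l(O) = 2*O*(-1 + O) (l(O) = (O + O)*(O - 1) = (2*O)*(-1 + O) = 2*O*(-1 + O))
-1839*l(-14) = -3678*(-14)*(-1 - 14) = -3678*(-14)*(-15) = -1839*420 = -772380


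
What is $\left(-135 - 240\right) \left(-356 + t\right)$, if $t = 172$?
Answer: $69000$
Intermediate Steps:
$\left(-135 - 240\right) \left(-356 + t\right) = \left(-135 - 240\right) \left(-356 + 172\right) = \left(-375\right) \left(-184\right) = 69000$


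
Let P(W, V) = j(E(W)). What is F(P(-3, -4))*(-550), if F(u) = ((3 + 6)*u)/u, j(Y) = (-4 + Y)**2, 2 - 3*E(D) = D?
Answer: -4950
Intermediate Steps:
E(D) = 2/3 - D/3
P(W, V) = (-10/3 - W/3)**2 (P(W, V) = (-4 + (2/3 - W/3))**2 = (-10/3 - W/3)**2)
F(u) = 9 (F(u) = (9*u)/u = 9)
F(P(-3, -4))*(-550) = 9*(-550) = -4950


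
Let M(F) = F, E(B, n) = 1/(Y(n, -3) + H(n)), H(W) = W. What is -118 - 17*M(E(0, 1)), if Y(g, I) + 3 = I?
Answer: -573/5 ≈ -114.60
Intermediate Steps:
Y(g, I) = -3 + I
E(B, n) = 1/(-6 + n) (E(B, n) = 1/((-3 - 3) + n) = 1/(-6 + n))
-118 - 17*M(E(0, 1)) = -118 - 17/(-6 + 1) = -118 - 17/(-5) = -118 - 17*(-1/5) = -118 + 17/5 = -573/5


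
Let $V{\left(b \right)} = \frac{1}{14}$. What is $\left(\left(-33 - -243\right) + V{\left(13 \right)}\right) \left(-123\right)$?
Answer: $- \frac{361743}{14} \approx -25839.0$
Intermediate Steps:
$V{\left(b \right)} = \frac{1}{14}$
$\left(\left(-33 - -243\right) + V{\left(13 \right)}\right) \left(-123\right) = \left(\left(-33 - -243\right) + \frac{1}{14}\right) \left(-123\right) = \left(\left(-33 + 243\right) + \frac{1}{14}\right) \left(-123\right) = \left(210 + \frac{1}{14}\right) \left(-123\right) = \frac{2941}{14} \left(-123\right) = - \frac{361743}{14}$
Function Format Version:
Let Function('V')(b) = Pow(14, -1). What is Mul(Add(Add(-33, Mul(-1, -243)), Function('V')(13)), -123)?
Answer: Rational(-361743, 14) ≈ -25839.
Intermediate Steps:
Function('V')(b) = Rational(1, 14)
Mul(Add(Add(-33, Mul(-1, -243)), Function('V')(13)), -123) = Mul(Add(Add(-33, Mul(-1, -243)), Rational(1, 14)), -123) = Mul(Add(Add(-33, 243), Rational(1, 14)), -123) = Mul(Add(210, Rational(1, 14)), -123) = Mul(Rational(2941, 14), -123) = Rational(-361743, 14)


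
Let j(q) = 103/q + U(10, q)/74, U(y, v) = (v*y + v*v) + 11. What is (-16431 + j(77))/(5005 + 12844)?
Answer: -46549773/50851801 ≈ -0.91540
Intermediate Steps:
U(y, v) = 11 + v**2 + v*y (U(y, v) = (v*y + v**2) + 11 = (v**2 + v*y) + 11 = 11 + v**2 + v*y)
j(q) = 11/74 + 103/q + q**2/74 + 5*q/37 (j(q) = 103/q + (11 + q**2 + q*10)/74 = 103/q + (11 + q**2 + 10*q)*(1/74) = 103/q + (11/74 + q**2/74 + 5*q/37) = 11/74 + 103/q + q**2/74 + 5*q/37)
(-16431 + j(77))/(5005 + 12844) = (-16431 + (1/74)*(7622 + 77*(11 + 77**2 + 10*77))/77)/(5005 + 12844) = (-16431 + (1/74)*(1/77)*(7622 + 77*(11 + 5929 + 770)))/17849 = (-16431 + (1/74)*(1/77)*(7622 + 77*6710))*(1/17849) = (-16431 + (1/74)*(1/77)*(7622 + 516670))*(1/17849) = (-16431 + (1/74)*(1/77)*524292)*(1/17849) = (-16431 + 262146/2849)*(1/17849) = -46549773/2849*1/17849 = -46549773/50851801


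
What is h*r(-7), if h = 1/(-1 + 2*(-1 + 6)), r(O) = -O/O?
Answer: -⅑ ≈ -0.11111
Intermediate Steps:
r(O) = -1 (r(O) = -1*1 = -1)
h = ⅑ (h = 1/(-1 + 2*5) = 1/(-1 + 10) = 1/9 = ⅑ ≈ 0.11111)
h*r(-7) = (⅑)*(-1) = -⅑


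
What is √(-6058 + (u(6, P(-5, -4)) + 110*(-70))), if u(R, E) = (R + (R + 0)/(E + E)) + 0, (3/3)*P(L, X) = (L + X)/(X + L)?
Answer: I*√13749 ≈ 117.26*I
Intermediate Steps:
P(L, X) = 1 (P(L, X) = (L + X)/(X + L) = (L + X)/(L + X) = 1)
u(R, E) = R + R/(2*E) (u(R, E) = (R + R/((2*E))) + 0 = (R + R*(1/(2*E))) + 0 = (R + R/(2*E)) + 0 = R + R/(2*E))
√(-6058 + (u(6, P(-5, -4)) + 110*(-70))) = √(-6058 + ((6 + (½)*6/1) + 110*(-70))) = √(-6058 + ((6 + (½)*6*1) - 7700)) = √(-6058 + ((6 + 3) - 7700)) = √(-6058 + (9 - 7700)) = √(-6058 - 7691) = √(-13749) = I*√13749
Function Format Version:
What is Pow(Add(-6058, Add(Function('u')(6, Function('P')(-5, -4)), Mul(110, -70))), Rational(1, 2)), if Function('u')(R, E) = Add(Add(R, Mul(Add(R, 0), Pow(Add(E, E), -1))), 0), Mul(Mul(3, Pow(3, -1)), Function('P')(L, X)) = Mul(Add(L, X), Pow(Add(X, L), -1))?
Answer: Mul(I, Pow(13749, Rational(1, 2))) ≈ Mul(117.26, I)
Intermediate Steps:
Function('P')(L, X) = 1 (Function('P')(L, X) = Mul(Add(L, X), Pow(Add(X, L), -1)) = Mul(Add(L, X), Pow(Add(L, X), -1)) = 1)
Function('u')(R, E) = Add(R, Mul(Rational(1, 2), R, Pow(E, -1))) (Function('u')(R, E) = Add(Add(R, Mul(R, Pow(Mul(2, E), -1))), 0) = Add(Add(R, Mul(R, Mul(Rational(1, 2), Pow(E, -1)))), 0) = Add(Add(R, Mul(Rational(1, 2), R, Pow(E, -1))), 0) = Add(R, Mul(Rational(1, 2), R, Pow(E, -1))))
Pow(Add(-6058, Add(Function('u')(6, Function('P')(-5, -4)), Mul(110, -70))), Rational(1, 2)) = Pow(Add(-6058, Add(Add(6, Mul(Rational(1, 2), 6, Pow(1, -1))), Mul(110, -70))), Rational(1, 2)) = Pow(Add(-6058, Add(Add(6, Mul(Rational(1, 2), 6, 1)), -7700)), Rational(1, 2)) = Pow(Add(-6058, Add(Add(6, 3), -7700)), Rational(1, 2)) = Pow(Add(-6058, Add(9, -7700)), Rational(1, 2)) = Pow(Add(-6058, -7691), Rational(1, 2)) = Pow(-13749, Rational(1, 2)) = Mul(I, Pow(13749, Rational(1, 2)))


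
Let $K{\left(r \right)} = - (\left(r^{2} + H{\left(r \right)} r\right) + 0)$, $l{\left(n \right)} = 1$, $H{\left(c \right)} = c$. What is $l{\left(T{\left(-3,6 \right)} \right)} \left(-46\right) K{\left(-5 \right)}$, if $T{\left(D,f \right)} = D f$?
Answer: $2300$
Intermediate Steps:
$K{\left(r \right)} = - 2 r^{2}$ ($K{\left(r \right)} = - (\left(r^{2} + r r\right) + 0) = - (\left(r^{2} + r^{2}\right) + 0) = - (2 r^{2} + 0) = - 2 r^{2}$)
$l{\left(T{\left(-3,6 \right)} \right)} \left(-46\right) K{\left(-5 \right)} = 1 \left(-46\right) \left(- 2 \left(-5\right)^{2}\right) = - 46 \left(\left(-2\right) 25\right) = \left(-46\right) \left(-50\right) = 2300$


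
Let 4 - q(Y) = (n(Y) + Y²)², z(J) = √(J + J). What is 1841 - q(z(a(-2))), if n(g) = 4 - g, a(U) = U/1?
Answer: 1833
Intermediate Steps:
a(U) = U (a(U) = U*1 = U)
z(J) = √2*√J (z(J) = √(2*J) = √2*√J)
q(Y) = 4 - (4 + Y² - Y)² (q(Y) = 4 - ((4 - Y) + Y²)² = 4 - (4 + Y² - Y)²)
1841 - q(z(a(-2))) = 1841 - (4 - (4 + (√2*√(-2))² - √2*√(-2))²) = 1841 - (4 - (4 + (√2*(I*√2))² - √2*I*√2)²) = 1841 - (4 - (4 + (2*I)² - 2*I)²) = 1841 - (4 - (4 - 4 - 2*I)²) = 1841 - (4 - (-2*I)²) = 1841 - (4 - 1*(-4)) = 1841 - (4 + 4) = 1841 - 1*8 = 1841 - 8 = 1833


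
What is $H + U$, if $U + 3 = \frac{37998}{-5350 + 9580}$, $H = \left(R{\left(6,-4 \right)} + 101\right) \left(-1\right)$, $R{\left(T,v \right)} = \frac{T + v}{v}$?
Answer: $- \frac{44423}{470} \approx -94.517$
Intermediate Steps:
$R{\left(T,v \right)} = \frac{T + v}{v}$
$H = - \frac{201}{2}$ ($H = \left(\frac{6 - 4}{-4} + 101\right) \left(-1\right) = \left(\left(- \frac{1}{4}\right) 2 + 101\right) \left(-1\right) = \left(- \frac{1}{2} + 101\right) \left(-1\right) = \frac{201}{2} \left(-1\right) = - \frac{201}{2} \approx -100.5$)
$U = \frac{1406}{235}$ ($U = -3 + \frac{37998}{-5350 + 9580} = -3 + \frac{37998}{4230} = -3 + 37998 \cdot \frac{1}{4230} = -3 + \frac{2111}{235} = \frac{1406}{235} \approx 5.983$)
$H + U = - \frac{201}{2} + \frac{1406}{235} = - \frac{44423}{470}$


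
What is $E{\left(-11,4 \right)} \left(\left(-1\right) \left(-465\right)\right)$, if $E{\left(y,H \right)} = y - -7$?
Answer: $-1860$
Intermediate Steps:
$E{\left(y,H \right)} = 7 + y$ ($E{\left(y,H \right)} = y + 7 = 7 + y$)
$E{\left(-11,4 \right)} \left(\left(-1\right) \left(-465\right)\right) = \left(7 - 11\right) \left(\left(-1\right) \left(-465\right)\right) = \left(-4\right) 465 = -1860$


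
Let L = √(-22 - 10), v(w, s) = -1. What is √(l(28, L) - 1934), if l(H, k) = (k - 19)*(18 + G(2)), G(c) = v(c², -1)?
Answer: √(-2257 + 68*I*√2) ≈ 1.0119 + 47.519*I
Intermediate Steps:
L = 4*I*√2 (L = √(-32) = 4*I*√2 ≈ 5.6569*I)
G(c) = -1
l(H, k) = -323 + 17*k (l(H, k) = (k - 19)*(18 - 1) = (-19 + k)*17 = -323 + 17*k)
√(l(28, L) - 1934) = √((-323 + 17*(4*I*√2)) - 1934) = √((-323 + 68*I*√2) - 1934) = √(-2257 + 68*I*√2)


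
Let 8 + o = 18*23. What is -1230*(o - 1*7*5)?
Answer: -456330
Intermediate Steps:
o = 406 (o = -8 + 18*23 = -8 + 414 = 406)
-1230*(o - 1*7*5) = -1230*(406 - 1*7*5) = -1230*(406 - 7*5) = -1230*(406 - 35) = -1230*371 = -456330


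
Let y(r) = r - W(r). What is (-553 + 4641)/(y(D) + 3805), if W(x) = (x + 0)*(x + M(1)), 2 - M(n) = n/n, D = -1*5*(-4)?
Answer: 4088/3405 ≈ 1.2006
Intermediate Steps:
D = 20 (D = -5*(-4) = 20)
M(n) = 1 (M(n) = 2 - n/n = 2 - 1*1 = 2 - 1 = 1)
W(x) = x*(1 + x) (W(x) = (x + 0)*(x + 1) = x*(1 + x))
y(r) = r - r*(1 + r)
(-553 + 4641)/(y(D) + 3805) = (-553 + 4641)/(-1*20² + 3805) = 4088/(-1*400 + 3805) = 4088/(-400 + 3805) = 4088/3405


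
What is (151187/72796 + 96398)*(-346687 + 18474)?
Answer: -2303247854378935/72796 ≈ -3.1640e+10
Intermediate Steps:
(151187/72796 + 96398)*(-346687 + 18474) = (151187*(1/72796) + 96398)*(-328213) = (151187/72796 + 96398)*(-328213) = (7017539995/72796)*(-328213) = -2303247854378935/72796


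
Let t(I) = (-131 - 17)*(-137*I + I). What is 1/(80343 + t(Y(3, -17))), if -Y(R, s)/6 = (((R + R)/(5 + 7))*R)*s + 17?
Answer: 1/1106871 ≈ 9.0345e-7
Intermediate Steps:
Y(R, s) = -102 - s*R² (Y(R, s) = -6*((((R + R)/(5 + 7))*R)*s + 17) = -6*((((2*R)/12)*R)*s + 17) = -6*((((2*R)*(1/12))*R)*s + 17) = -6*(((R/6)*R)*s + 17) = -6*((R²/6)*s + 17) = -6*(s*R²/6 + 17) = -6*(17 + s*R²/6) = -102 - s*R²)
t(I) = 20128*I (t(I) = -(-20128)*I = 20128*I)
1/(80343 + t(Y(3, -17))) = 1/(80343 + 20128*(-102 - 1*(-17)*3²)) = 1/(80343 + 20128*(-102 - 1*(-17)*9)) = 1/(80343 + 20128*(-102 + 153)) = 1/(80343 + 20128*51) = 1/(80343 + 1026528) = 1/1106871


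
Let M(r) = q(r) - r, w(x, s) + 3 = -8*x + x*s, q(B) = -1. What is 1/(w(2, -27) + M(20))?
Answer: -1/94 ≈ -0.010638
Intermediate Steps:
w(x, s) = -3 - 8*x + s*x (w(x, s) = -3 + (-8*x + x*s) = -3 + (-8*x + s*x) = -3 - 8*x + s*x)
M(r) = -1 - r
1/(w(2, -27) + M(20)) = 1/((-3 - 8*2 - 27*2) + (-1 - 1*20)) = 1/((-3 - 16 - 54) + (-1 - 20)) = 1/(-73 - 21) = 1/(-94) = -1/94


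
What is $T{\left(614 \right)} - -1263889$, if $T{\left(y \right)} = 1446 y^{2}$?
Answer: $546400105$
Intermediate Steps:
$T{\left(614 \right)} - -1263889 = 1446 \cdot 614^{2} - -1263889 = 1446 \cdot 376996 + 1263889 = 545136216 + 1263889 = 546400105$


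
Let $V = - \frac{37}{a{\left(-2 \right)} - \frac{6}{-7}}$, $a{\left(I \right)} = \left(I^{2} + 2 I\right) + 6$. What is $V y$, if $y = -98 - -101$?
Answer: $- \frac{259}{16} \approx -16.188$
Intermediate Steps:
$y = 3$ ($y = -98 + 101 = 3$)
$a{\left(I \right)} = 6 + I^{2} + 2 I$
$V = - \frac{259}{48}$ ($V = - \frac{37}{\left(6 + \left(-2\right)^{2} + 2 \left(-2\right)\right) - \frac{6}{-7}} = - \frac{37}{\left(6 + 4 - 4\right) - - \frac{6}{7}} = - \frac{37}{6 + \frac{6}{7}} = - \frac{37}{\frac{48}{7}} = \left(-37\right) \frac{7}{48} = - \frac{259}{48} \approx -5.3958$)
$V y = \left(- \frac{259}{48}\right) 3 = - \frac{259}{16}$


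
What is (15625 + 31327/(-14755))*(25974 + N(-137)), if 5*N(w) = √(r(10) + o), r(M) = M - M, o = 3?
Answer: 460570064904/1135 + 230515548*√3/73775 ≈ 4.0579e+8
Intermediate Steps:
r(M) = 0
N(w) = √3/5 (N(w) = √(0 + 3)/5 = √3/5)
(15625 + 31327/(-14755))*(25974 + N(-137)) = (15625 + 31327/(-14755))*(25974 + √3/5) = (15625 + 31327*(-1/14755))*(25974 + √3/5) = (15625 - 31327/14755)*(25974 + √3/5) = 230515548*(25974 + √3/5)/14755 = 460570064904/1135 + 230515548*√3/73775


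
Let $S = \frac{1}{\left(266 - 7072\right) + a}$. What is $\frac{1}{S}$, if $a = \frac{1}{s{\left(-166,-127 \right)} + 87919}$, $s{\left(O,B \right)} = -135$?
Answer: $- \frac{597457903}{87784} \approx -6806.0$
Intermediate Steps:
$a = \frac{1}{87784}$ ($a = \frac{1}{-135 + 87919} = \frac{1}{87784} \approx 1.1392 \cdot 10^{-5}$)
$S = - \frac{87784}{597457903}$ ($S = \frac{1}{\left(266 - 7072\right) + \frac{1}{87784}} = \frac{1}{-6806 + \frac{1}{87784}} = \frac{1}{- \frac{597457903}{87784}} = - \frac{87784}{597457903} \approx -0.00014693$)
$\frac{1}{S} = \frac{1}{- \frac{87784}{597457903}} = - \frac{597457903}{87784}$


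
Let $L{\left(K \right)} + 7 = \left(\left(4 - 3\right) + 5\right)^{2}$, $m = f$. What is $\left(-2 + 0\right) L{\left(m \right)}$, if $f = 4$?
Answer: $-58$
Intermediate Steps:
$m = 4$
$L{\left(K \right)} = 29$ ($L{\left(K \right)} = -7 + \left(\left(4 - 3\right) + 5\right)^{2} = -7 + \left(1 + 5\right)^{2} = -7 + 6^{2} = -7 + 36 = 29$)
$\left(-2 + 0\right) L{\left(m \right)} = \left(-2 + 0\right) 29 = \left(-2\right) 29 = -58$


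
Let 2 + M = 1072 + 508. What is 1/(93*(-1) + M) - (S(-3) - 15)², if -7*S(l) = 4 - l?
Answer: -380159/1485 ≈ -256.00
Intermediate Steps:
M = 1578 (M = -2 + (1072 + 508) = -2 + 1580 = 1578)
S(l) = -4/7 + l/7 (S(l) = -(4 - l)/7 = -4/7 + l/7)
1/(93*(-1) + M) - (S(-3) - 15)² = 1/(93*(-1) + 1578) - ((-4/7 + (⅐)*(-3)) - 15)² = 1/(-93 + 1578) - ((-4/7 - 3/7) - 15)² = 1/1485 - (-1 - 15)² = 1/1485 - 1*(-16)² = 1/1485 - 1*256 = 1/1485 - 256 = -380159/1485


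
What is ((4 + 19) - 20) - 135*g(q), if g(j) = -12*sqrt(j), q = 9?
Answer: 4863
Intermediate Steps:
((4 + 19) - 20) - 135*g(q) = ((4 + 19) - 20) - (-1620)*sqrt(9) = (23 - 20) - (-1620)*3 = 3 - 135*(-36) = 3 + 4860 = 4863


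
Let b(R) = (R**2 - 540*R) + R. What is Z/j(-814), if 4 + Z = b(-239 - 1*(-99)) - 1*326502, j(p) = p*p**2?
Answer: 115723/269676572 ≈ 0.00042912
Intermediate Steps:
b(R) = R**2 - 539*R
j(p) = p**3
Z = -231446 (Z = -4 + ((-239 - 1*(-99))*(-539 + (-239 - 1*(-99))) - 1*326502) = -4 + ((-239 + 99)*(-539 + (-239 + 99)) - 326502) = -4 + (-140*(-539 - 140) - 326502) = -4 + (-140*(-679) - 326502) = -4 + (95060 - 326502) = -4 - 231442 = -231446)
Z/j(-814) = -231446/((-814)**3) = -231446/(-539353144) = -231446*(-1/539353144) = 115723/269676572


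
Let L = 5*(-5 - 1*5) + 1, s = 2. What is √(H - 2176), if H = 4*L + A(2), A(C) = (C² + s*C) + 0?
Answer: 2*I*√591 ≈ 48.621*I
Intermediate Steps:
L = -49 (L = 5*(-5 - 5) + 1 = 5*(-10) + 1 = -50 + 1 = -49)
A(C) = C² + 2*C (A(C) = (C² + 2*C) + 0 = C² + 2*C)
H = -188 (H = 4*(-49) + 2*(2 + 2) = -196 + 2*4 = -196 + 8 = -188)
√(H - 2176) = √(-188 - 2176) = √(-2364) = 2*I*√591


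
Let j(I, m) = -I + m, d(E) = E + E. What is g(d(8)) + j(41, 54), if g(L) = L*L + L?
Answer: 285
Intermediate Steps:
d(E) = 2*E
j(I, m) = m - I
g(L) = L + L² (g(L) = L² + L = L + L²)
g(d(8)) + j(41, 54) = (2*8)*(1 + 2*8) + (54 - 1*41) = 16*(1 + 16) + (54 - 41) = 16*17 + 13 = 272 + 13 = 285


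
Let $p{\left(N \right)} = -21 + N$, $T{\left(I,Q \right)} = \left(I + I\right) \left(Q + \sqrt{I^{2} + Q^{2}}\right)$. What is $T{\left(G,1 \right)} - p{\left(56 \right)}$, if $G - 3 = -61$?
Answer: $-151 - 116 \sqrt{3365} \approx -6880.0$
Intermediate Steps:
$G = -58$ ($G = 3 - 61 = -58$)
$T{\left(I,Q \right)} = 2 I \left(Q + \sqrt{I^{2} + Q^{2}}\right)$
$T{\left(G,1 \right)} - p{\left(56 \right)} = 2 \left(-58\right) \left(1 + \sqrt{\left(-58\right)^{2} + 1^{2}}\right) - \left(-21 + 56\right) = 2 \left(-58\right) \left(1 + \sqrt{3364 + 1}\right) - 35 = 2 \left(-58\right) \left(1 + \sqrt{3365}\right) - 35 = \left(-116 - 116 \sqrt{3365}\right) - 35 = -151 - 116 \sqrt{3365}$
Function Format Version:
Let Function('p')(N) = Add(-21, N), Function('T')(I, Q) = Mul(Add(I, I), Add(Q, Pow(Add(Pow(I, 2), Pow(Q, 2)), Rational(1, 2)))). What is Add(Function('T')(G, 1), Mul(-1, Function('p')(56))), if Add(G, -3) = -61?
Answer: Add(-151, Mul(-116, Pow(3365, Rational(1, 2)))) ≈ -6880.0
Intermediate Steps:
G = -58 (G = Add(3, -61) = -58)
Function('T')(I, Q) = Mul(2, I, Add(Q, Pow(Add(Pow(I, 2), Pow(Q, 2)), Rational(1, 2)))) (Function('T')(I, Q) = Mul(Mul(2, I), Add(Q, Pow(Add(Pow(I, 2), Pow(Q, 2)), Rational(1, 2)))) = Mul(2, I, Add(Q, Pow(Add(Pow(I, 2), Pow(Q, 2)), Rational(1, 2)))))
Add(Function('T')(G, 1), Mul(-1, Function('p')(56))) = Add(Mul(2, -58, Add(1, Pow(Add(Pow(-58, 2), Pow(1, 2)), Rational(1, 2)))), Mul(-1, Add(-21, 56))) = Add(Mul(2, -58, Add(1, Pow(Add(3364, 1), Rational(1, 2)))), Mul(-1, 35)) = Add(Mul(2, -58, Add(1, Pow(3365, Rational(1, 2)))), -35) = Add(Add(-116, Mul(-116, Pow(3365, Rational(1, 2)))), -35) = Add(-151, Mul(-116, Pow(3365, Rational(1, 2))))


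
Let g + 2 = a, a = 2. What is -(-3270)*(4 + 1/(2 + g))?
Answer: 14715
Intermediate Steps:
g = 0 (g = -2 + 2 = 0)
-(-3270)*(4 + 1/(2 + g)) = -(-3270)*(4 + 1/(2 + 0)) = -(-3270)*(4 + 1/2) = -(-3270)*(4 + ½) = -(-3270)*9/2 = -1635*(-9) = 14715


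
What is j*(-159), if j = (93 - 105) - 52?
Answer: 10176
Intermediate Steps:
j = -64 (j = -12 - 52 = -64)
j*(-159) = -64*(-159) = 10176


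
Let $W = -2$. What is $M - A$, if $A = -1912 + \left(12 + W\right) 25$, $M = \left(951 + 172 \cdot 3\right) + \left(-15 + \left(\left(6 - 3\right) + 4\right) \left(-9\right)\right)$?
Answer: $3051$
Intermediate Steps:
$M = 1389$ ($M = \left(951 + 516\right) + \left(-15 + \left(3 + 4\right) \left(-9\right)\right) = 1467 + \left(-15 + 7 \left(-9\right)\right) = 1467 - 78 = 1389$)
$A = -1662$ ($A = -1912 + \left(12 - 2\right) 25 = -1912 + 10 \cdot 25 = -1912 + 250 = -1662$)
$M - A = 1389 - -1662 = 1389 + 1662 = 3051$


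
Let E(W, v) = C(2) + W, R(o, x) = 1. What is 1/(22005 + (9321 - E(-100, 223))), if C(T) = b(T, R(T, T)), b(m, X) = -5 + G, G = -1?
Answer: 1/31432 ≈ 3.1815e-5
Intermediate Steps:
b(m, X) = -6 (b(m, X) = -5 - 1 = -6)
C(T) = -6
E(W, v) = -6 + W
1/(22005 + (9321 - E(-100, 223))) = 1/(22005 + (9321 - (-6 - 100))) = 1/(22005 + (9321 - 1*(-106))) = 1/(22005 + (9321 + 106)) = 1/(22005 + 9427) = 1/31432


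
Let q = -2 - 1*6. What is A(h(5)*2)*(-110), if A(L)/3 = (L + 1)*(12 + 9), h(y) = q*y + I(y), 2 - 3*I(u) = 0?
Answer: 538230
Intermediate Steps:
I(u) = ⅔ (I(u) = ⅔ - ⅓*0 = ⅔ + 0 = ⅔)
q = -8 (q = -2 - 6 = -8)
h(y) = ⅔ - 8*y (h(y) = -8*y + ⅔ = ⅔ - 8*y)
A(L) = 63 + 63*L (A(L) = 3*((L + 1)*(12 + 9)) = 3*((1 + L)*21) = 3*(21 + 21*L) = 63 + 63*L)
A(h(5)*2)*(-110) = (63 + 63*((⅔ - 8*5)*2))*(-110) = (63 + 63*((⅔ - 40)*2))*(-110) = (63 + 63*(-118/3*2))*(-110) = (63 + 63*(-236/3))*(-110) = (63 - 4956)*(-110) = -4893*(-110) = 538230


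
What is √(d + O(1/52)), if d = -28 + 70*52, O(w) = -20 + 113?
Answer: √3705 ≈ 60.869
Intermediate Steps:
O(w) = 93
d = 3612 (d = -28 + 3640 = 3612)
√(d + O(1/52)) = √(3612 + 93) = √3705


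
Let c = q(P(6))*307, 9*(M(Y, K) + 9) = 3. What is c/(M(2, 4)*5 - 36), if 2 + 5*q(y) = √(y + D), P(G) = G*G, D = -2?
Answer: 921/595 - 921*√34/1190 ≈ -2.9650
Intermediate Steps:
M(Y, K) = -26/3 (M(Y, K) = -9 + (⅑)*3 = -9 + ⅓ = -26/3)
P(G) = G²
q(y) = -⅖ + √(-2 + y)/5 (q(y) = -⅖ + √(y - 2)/5 = -⅖ + √(-2 + y)/5)
c = -614/5 + 307*√34/5 (c = (-⅖ + √(-2 + 6²)/5)*307 = (-⅖ + √(-2 + 36)/5)*307 = (-⅖ + √34/5)*307 = -614/5 + 307*√34/5 ≈ 235.22)
c/(M(2, 4)*5 - 36) = (-614/5 + 307*√34/5)/(-26/3*5 - 36) = (-614/5 + 307*√34/5)/(-130/3 - 36) = (-614/5 + 307*√34/5)/(-238/3) = (-614/5 + 307*√34/5)*(-3/238) = 921/595 - 921*√34/1190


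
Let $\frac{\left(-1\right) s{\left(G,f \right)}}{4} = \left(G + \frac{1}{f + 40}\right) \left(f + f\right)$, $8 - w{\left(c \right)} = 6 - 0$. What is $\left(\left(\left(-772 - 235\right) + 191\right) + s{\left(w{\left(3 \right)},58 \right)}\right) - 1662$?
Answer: $- \frac{167126}{49} \approx -3410.7$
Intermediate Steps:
$w{\left(c \right)} = 2$ ($w{\left(c \right)} = 8 - \left(6 - 0\right) = 8 - \left(6 + 0\right) = 8 - 6 = 2$)
$s{\left(G,f \right)} = - 8 f \left(G + \frac{1}{40 + f}\right)$ ($s{\left(G,f \right)} = - 4 \left(G + \frac{1}{f + 40}\right) \left(f + f\right) = - 4 \left(G + \frac{1}{40 + f}\right) 2 f = - 4 \cdot 2 f \left(G + \frac{1}{40 + f}\right) = - 8 f \left(G + \frac{1}{40 + f}\right)$)
$\left(\left(\left(-772 - 235\right) + 191\right) + s{\left(w{\left(3 \right)},58 \right)}\right) - 1662 = \left(\left(\left(-772 - 235\right) + 191\right) - \frac{464 \left(1 + 40 \cdot 2 + 2 \cdot 58\right)}{40 + 58}\right) - 1662 = \left(\left(-1007 + 191\right) - \frac{464 \left(1 + 80 + 116\right)}{98}\right) - 1662 = \left(-816 - 464 \cdot \frac{1}{98} \cdot 197\right) - 1662 = \left(-816 - \frac{45704}{49}\right) - 1662 = - \frac{85688}{49} - 1662 = - \frac{167126}{49}$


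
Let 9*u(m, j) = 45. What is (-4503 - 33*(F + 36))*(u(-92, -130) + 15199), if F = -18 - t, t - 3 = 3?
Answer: -74484396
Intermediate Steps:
t = 6 (t = 3 + 3 = 6)
F = -24 (F = -18 - 1*6 = -18 - 6 = -24)
u(m, j) = 5 (u(m, j) = (⅑)*45 = 5)
(-4503 - 33*(F + 36))*(u(-92, -130) + 15199) = (-4503 - 33*(-24 + 36))*(5 + 15199) = (-4503 - 33*12)*15204 = (-4503 - 396)*15204 = -4899*15204 = -74484396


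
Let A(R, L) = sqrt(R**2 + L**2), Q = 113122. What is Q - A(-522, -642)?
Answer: 113122 - 6*sqrt(19018) ≈ 1.1229e+5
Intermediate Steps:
A(R, L) = sqrt(L**2 + R**2)
Q - A(-522, -642) = 113122 - sqrt((-642)**2 + (-522)**2) = 113122 - sqrt(412164 + 272484) = 113122 - sqrt(684648) = 113122 - 6*sqrt(19018)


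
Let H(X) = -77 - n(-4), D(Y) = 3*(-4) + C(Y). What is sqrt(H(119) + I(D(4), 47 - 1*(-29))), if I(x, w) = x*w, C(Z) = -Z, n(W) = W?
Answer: I*sqrt(1289) ≈ 35.903*I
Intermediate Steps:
D(Y) = -12 - Y (D(Y) = 3*(-4) - Y = -12 - Y)
I(x, w) = w*x
H(X) = -73 (H(X) = -77 - 1*(-4) = -77 + 4 = -73)
sqrt(H(119) + I(D(4), 47 - 1*(-29))) = sqrt(-73 + (47 - 1*(-29))*(-12 - 1*4)) = sqrt(-73 + (47 + 29)*(-12 - 4)) = sqrt(-73 + 76*(-16)) = sqrt(-73 - 1216) = sqrt(-1289) = I*sqrt(1289)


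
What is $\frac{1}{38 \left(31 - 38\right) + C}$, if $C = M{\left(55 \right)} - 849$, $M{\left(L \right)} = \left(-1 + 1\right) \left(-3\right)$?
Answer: $- \frac{1}{1115} \approx -0.00089686$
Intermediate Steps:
$M{\left(L \right)} = 0$ ($M{\left(L \right)} = 0 \left(-3\right) = 0$)
$C = -849$ ($C = 0 - 849 = -849$)
$\frac{1}{38 \left(31 - 38\right) + C} = \frac{1}{38 \left(31 - 38\right) - 849} = \frac{1}{38 \left(-7\right) - 849} = \frac{1}{-266 - 849} = \frac{1}{-1115} = - \frac{1}{1115}$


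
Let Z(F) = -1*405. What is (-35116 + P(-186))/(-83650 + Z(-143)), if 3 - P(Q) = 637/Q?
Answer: 6530381/15634230 ≈ 0.41770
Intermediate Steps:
P(Q) = 3 - 637/Q
Z(F) = -405
(-35116 + P(-186))/(-83650 + Z(-143)) = (-35116 + (3 - 637/(-186)))/(-83650 - 405) = (-35116 + (3 - 637*(-1/186)))/(-84055) = (-35116 + (3 + 637/186))*(-1/84055) = (-35116 + 1195/186)*(-1/84055) = -6530381/186*(-1/84055) = 6530381/15634230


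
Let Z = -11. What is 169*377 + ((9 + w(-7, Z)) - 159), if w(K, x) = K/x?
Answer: 699200/11 ≈ 63564.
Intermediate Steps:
169*377 + ((9 + w(-7, Z)) - 159) = 169*377 + ((9 - 7/(-11)) - 159) = 63713 + ((9 - 7*(-1/11)) - 159) = 63713 + ((9 + 7/11) - 159) = 63713 + (106/11 - 159) = 63713 - 1643/11 = 699200/11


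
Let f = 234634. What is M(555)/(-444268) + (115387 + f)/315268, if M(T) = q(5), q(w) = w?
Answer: 19437694161/17507935478 ≈ 1.1102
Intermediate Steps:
M(T) = 5
M(555)/(-444268) + (115387 + f)/315268 = 5/(-444268) + (115387 + 234634)/315268 = 5*(-1/444268) + 350021*(1/315268) = -5/444268 + 350021/315268 = 19437694161/17507935478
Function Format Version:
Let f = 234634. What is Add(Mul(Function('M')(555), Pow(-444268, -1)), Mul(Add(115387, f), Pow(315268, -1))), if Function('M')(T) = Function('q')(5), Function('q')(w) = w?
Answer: Rational(19437694161, 17507935478) ≈ 1.1102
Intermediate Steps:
Function('M')(T) = 5
Add(Mul(Function('M')(555), Pow(-444268, -1)), Mul(Add(115387, f), Pow(315268, -1))) = Add(Mul(5, Pow(-444268, -1)), Mul(Add(115387, 234634), Pow(315268, -1))) = Add(Mul(5, Rational(-1, 444268)), Mul(350021, Rational(1, 315268))) = Add(Rational(-5, 444268), Rational(350021, 315268)) = Rational(19437694161, 17507935478)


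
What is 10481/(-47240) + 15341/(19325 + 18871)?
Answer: 81094141/451094760 ≈ 0.17977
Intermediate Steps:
10481/(-47240) + 15341/(19325 + 18871) = 10481*(-1/47240) + 15341/38196 = -10481/47240 + 15341*(1/38196) = -10481/47240 + 15341/38196 = 81094141/451094760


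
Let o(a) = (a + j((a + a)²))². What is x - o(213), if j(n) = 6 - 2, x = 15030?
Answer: -32059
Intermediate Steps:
j(n) = 4
o(a) = (4 + a)² (o(a) = (a + 4)² = (4 + a)²)
x - o(213) = 15030 - (4 + 213)² = 15030 - 1*217² = 15030 - 1*47089 = 15030 - 47089 = -32059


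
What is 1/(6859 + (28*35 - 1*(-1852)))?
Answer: 1/9691 ≈ 0.00010319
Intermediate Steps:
1/(6859 + (28*35 - 1*(-1852))) = 1/(6859 + (980 + 1852)) = 1/(6859 + 2832) = 1/9691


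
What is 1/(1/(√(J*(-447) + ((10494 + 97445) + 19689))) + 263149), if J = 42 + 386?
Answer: 16759433512/4410228169249289 + 2*I*√15922/4410228169249289 ≈ 3.8001e-6 + 5.7223e-14*I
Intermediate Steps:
J = 428
1/(1/(√(J*(-447) + ((10494 + 97445) + 19689))) + 263149) = 1/(1/(√(428*(-447) + ((10494 + 97445) + 19689))) + 263149) = 1/(1/(√(-191316 + (107939 + 19689))) + 263149) = 1/(1/(√(-191316 + 127628)) + 263149) = 1/(1/(√(-63688)) + 263149) = 1/(1/(2*I*√15922) + 263149) = 1/(-I*√15922/31844 + 263149) = 1/(263149 - I*√15922/31844)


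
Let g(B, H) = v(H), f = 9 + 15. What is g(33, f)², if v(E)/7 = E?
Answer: 28224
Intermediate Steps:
f = 24
v(E) = 7*E
g(B, H) = 7*H
g(33, f)² = (7*24)² = 168² = 28224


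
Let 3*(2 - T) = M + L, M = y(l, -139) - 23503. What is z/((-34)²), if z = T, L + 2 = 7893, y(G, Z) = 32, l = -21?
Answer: 7793/1734 ≈ 4.4942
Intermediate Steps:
M = -23471 (M = 32 - 23503 = -23471)
L = 7891 (L = -2 + 7893 = 7891)
T = 15586/3 (T = 2 - (-23471 + 7891)/3 = 2 - ⅓*(-15580) = 2 + 15580/3 = 15586/3 ≈ 5195.3)
z = 15586/3 ≈ 5195.3
z/((-34)²) = 15586/(3*((-34)²)) = (15586/3)/1156 = (15586/3)*(1/1156) = 7793/1734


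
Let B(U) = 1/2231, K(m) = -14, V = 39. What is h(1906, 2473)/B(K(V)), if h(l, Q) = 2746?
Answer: 6126326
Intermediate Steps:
B(U) = 1/2231
h(1906, 2473)/B(K(V)) = 2746/(1/2231) = 2746*2231 = 6126326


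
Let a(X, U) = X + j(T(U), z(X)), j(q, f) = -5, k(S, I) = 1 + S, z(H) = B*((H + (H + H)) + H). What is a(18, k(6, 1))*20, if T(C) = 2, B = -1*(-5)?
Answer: 260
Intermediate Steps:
B = 5
z(H) = 20*H (z(H) = 5*((H + (H + H)) + H) = 5*((H + 2*H) + H) = 5*(3*H + H) = 5*(4*H) = 20*H)
a(X, U) = -5 + X (a(X, U) = X - 5 = -5 + X)
a(18, k(6, 1))*20 = (-5 + 18)*20 = 13*20 = 260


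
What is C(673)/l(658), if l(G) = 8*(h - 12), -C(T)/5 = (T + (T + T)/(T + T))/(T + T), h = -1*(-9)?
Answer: 1685/16152 ≈ 0.10432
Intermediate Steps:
h = 9
C(T) = -5*(1 + T)/(2*T) (C(T) = -5*(T + (T + T)/(T + T))/(T + T) = -5*(T + (2*T)/((2*T)))/(2*T) = -5*(T + (2*T)*(1/(2*T)))*1/(2*T) = -5*(T + 1)*1/(2*T) = -5*(1 + T)*1/(2*T) = -5*(1 + T)/(2*T))
l(G) = -24 (l(G) = 8*(9 - 12) = 8*(-3) = -24)
C(673)/l(658) = ((5/2)*(-1 - 1*673)/673)/(-24) = ((5/2)*(1/673)*(-1 - 673))*(-1/24) = ((5/2)*(1/673)*(-674))*(-1/24) = -1685/673*(-1/24) = 1685/16152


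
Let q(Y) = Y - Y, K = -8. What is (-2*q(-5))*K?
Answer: 0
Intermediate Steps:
q(Y) = 0
(-2*q(-5))*K = -2*0*(-8) = 0*(-8) = 0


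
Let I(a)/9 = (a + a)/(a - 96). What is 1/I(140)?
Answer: 11/630 ≈ 0.017460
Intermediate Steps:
I(a) = 18*a/(-96 + a) (I(a) = 9*((a + a)/(a - 96)) = 9*((2*a)/(-96 + a)) = 9*(2*a/(-96 + a)) = 18*a/(-96 + a))
1/I(140) = 1/(18*140/(-96 + 140)) = 1/(18*140/44) = 1/(18*140*(1/44)) = 1/(630/11) = 11/630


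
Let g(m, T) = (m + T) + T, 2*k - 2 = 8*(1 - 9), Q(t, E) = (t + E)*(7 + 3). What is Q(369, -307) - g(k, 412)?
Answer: -173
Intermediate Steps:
Q(t, E) = 10*E + 10*t (Q(t, E) = (E + t)*10 = 10*E + 10*t)
k = -31 (k = 1 + (8*(1 - 9))/2 = 1 + (8*(-8))/2 = 1 + (1/2)*(-64) = 1 - 32 = -31)
g(m, T) = m + 2*T (g(m, T) = (T + m) + T = m + 2*T)
Q(369, -307) - g(k, 412) = (10*(-307) + 10*369) - (-31 + 2*412) = (-3070 + 3690) - (-31 + 824) = 620 - 1*793 = 620 - 793 = -173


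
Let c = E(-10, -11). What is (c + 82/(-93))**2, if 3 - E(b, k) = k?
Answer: 1488400/8649 ≈ 172.09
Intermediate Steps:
E(b, k) = 3 - k
c = 14 (c = 3 - 1*(-11) = 3 + 11 = 14)
(c + 82/(-93))**2 = (14 + 82/(-93))**2 = (14 + 82*(-1/93))**2 = (14 - 82/93)**2 = (1220/93)**2 = 1488400/8649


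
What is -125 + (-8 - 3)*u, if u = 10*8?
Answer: -1005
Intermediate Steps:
u = 80
-125 + (-8 - 3)*u = -125 + (-8 - 3)*80 = -125 - 11*80 = -125 - 880 = -1005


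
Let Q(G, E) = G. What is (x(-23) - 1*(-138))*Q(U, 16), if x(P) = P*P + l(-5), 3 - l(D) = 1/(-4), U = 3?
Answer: 8043/4 ≈ 2010.8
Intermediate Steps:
l(D) = 13/4 (l(D) = 3 - 1/(-4) = 3 - 1*(-1/4) = 3 + 1/4 = 13/4)
x(P) = 13/4 + P**2 (x(P) = P*P + 13/4 = P**2 + 13/4 = 13/4 + P**2)
(x(-23) - 1*(-138))*Q(U, 16) = ((13/4 + (-23)**2) - 1*(-138))*3 = ((13/4 + 529) + 138)*3 = (2129/4 + 138)*3 = (2681/4)*3 = 8043/4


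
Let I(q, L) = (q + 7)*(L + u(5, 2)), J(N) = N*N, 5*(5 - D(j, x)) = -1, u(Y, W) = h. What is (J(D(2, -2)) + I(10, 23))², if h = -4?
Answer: 76580001/625 ≈ 1.2253e+5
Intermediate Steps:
u(Y, W) = -4
D(j, x) = 26/5 (D(j, x) = 5 - ⅕*(-1) = 5 + ⅕ = 26/5)
J(N) = N²
I(q, L) = (-4 + L)*(7 + q) (I(q, L) = (q + 7)*(L - 4) = (7 + q)*(-4 + L) = (-4 + L)*(7 + q))
(J(D(2, -2)) + I(10, 23))² = ((26/5)² + (-28 - 4*10 + 7*23 + 23*10))² = (676/25 + (-28 - 40 + 161 + 230))² = (676/25 + 323)² = (8751/25)² = 76580001/625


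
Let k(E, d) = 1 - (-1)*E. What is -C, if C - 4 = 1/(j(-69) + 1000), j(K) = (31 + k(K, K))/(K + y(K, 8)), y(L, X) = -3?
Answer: -288220/72037 ≈ -4.0010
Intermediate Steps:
k(E, d) = 1 + E
j(K) = (32 + K)/(-3 + K) (j(K) = (31 + (1 + K))/(K - 3) = (32 + K)/(-3 + K))
C = 288220/72037 (C = 4 + 1/((32 - 69)/(-3 - 69) + 1000) = 4 + 1/(-37/(-72) + 1000) = 4 + 1/(-1/72*(-37) + 1000) = 4 + 1/(37/72 + 1000) = 4 + 1/(72037/72) = 4 + 72/72037 = 288220/72037 ≈ 4.0010)
-C = -1*288220/72037 = -288220/72037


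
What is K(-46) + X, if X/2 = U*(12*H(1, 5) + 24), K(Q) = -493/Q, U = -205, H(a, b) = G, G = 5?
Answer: -1583747/46 ≈ -34429.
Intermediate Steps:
H(a, b) = 5
X = -34440 (X = 2*(-205*(12*5 + 24)) = 2*(-205*(60 + 24)) = 2*(-205*84) = 2*(-17220) = -34440)
K(-46) + X = -493/(-46) - 34440 = -493*(-1/46) - 34440 = 493/46 - 34440 = -1583747/46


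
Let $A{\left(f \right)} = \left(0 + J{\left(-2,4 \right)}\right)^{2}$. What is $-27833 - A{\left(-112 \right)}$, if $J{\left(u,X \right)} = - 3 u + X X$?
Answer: $-28317$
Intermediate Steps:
$J{\left(u,X \right)} = X^{2} - 3 u$ ($J{\left(u,X \right)} = - 3 u + X^{2} = X^{2} - 3 u$)
$A{\left(f \right)} = 484$ ($A{\left(f \right)} = \left(0 - \left(-6 - 4^{2}\right)\right)^{2} = \left(0 + \left(16 + 6\right)\right)^{2} = \left(0 + 22\right)^{2} = 22^{2} = 484$)
$-27833 - A{\left(-112 \right)} = -27833 - 484 = -28317$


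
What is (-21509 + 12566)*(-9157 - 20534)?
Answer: 265526613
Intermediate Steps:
(-21509 + 12566)*(-9157 - 20534) = -8943*(-29691) = 265526613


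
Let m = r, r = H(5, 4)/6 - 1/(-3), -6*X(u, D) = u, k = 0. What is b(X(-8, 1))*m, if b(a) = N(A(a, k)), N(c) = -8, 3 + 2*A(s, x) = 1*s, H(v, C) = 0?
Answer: -8/3 ≈ -2.6667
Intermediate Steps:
X(u, D) = -u/6
A(s, x) = -3/2 + s/2 (A(s, x) = -3/2 + (1*s)/2 = -3/2 + s/2)
b(a) = -8
r = 1/3 (r = 0/6 - 1/(-3) = 0*(1/6) - 1*(-1/3) = 0 + 1/3 = 1/3 ≈ 0.33333)
m = 1/3 ≈ 0.33333
b(X(-8, 1))*m = -8*1/3 = -8/3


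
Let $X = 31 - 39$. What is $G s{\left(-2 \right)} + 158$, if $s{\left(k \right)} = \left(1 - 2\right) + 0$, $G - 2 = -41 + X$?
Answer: $205$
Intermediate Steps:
$X = -8$ ($X = 31 - 39 = -8$)
$G = -47$ ($G = 2 - 49 = -47$)
$s{\left(k \right)} = -1$ ($s{\left(k \right)} = -1 + 0 = -1$)
$G s{\left(-2 \right)} + 158 = \left(-47\right) \left(-1\right) + 158 = 47 + 158 = 205$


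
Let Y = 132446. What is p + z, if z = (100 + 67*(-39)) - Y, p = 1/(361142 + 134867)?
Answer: -66940878630/496009 ≈ -1.3496e+5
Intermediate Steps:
p = 1/496009 ≈ 2.0161e-6
z = -134959 (z = (100 + 67*(-39)) - 1*132446 = (100 - 2613) - 132446 = -2513 - 132446 = -134959)
p + z = 1/496009 - 134959 = -66940878630/496009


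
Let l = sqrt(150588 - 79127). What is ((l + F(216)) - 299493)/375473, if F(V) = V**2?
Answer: -252837/375473 + sqrt(71461)/375473 ≈ -0.67267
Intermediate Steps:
l = sqrt(71461) ≈ 267.32
((l + F(216)) - 299493)/375473 = ((sqrt(71461) + 216**2) - 299493)/375473 = ((sqrt(71461) + 46656) - 299493)*(1/375473) = ((46656 + sqrt(71461)) - 299493)*(1/375473) = (-252837 + sqrt(71461))*(1/375473) = -252837/375473 + sqrt(71461)/375473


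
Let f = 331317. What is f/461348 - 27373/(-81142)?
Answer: 19756101409/18717349708 ≈ 1.0555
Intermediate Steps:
f/461348 - 27373/(-81142) = 331317/461348 - 27373/(-81142) = 331317*(1/461348) - 27373*(-1/81142) = 331317/461348 + 27373/81142 = 19756101409/18717349708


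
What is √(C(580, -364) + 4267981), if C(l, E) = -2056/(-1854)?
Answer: √407511199745/309 ≈ 2065.9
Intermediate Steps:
C(l, E) = 1028/927 (C(l, E) = -2056*(-1/1854) = 1028/927)
√(C(580, -364) + 4267981) = √(1028/927 + 4267981) = √(3956419415/927) = √407511199745/309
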